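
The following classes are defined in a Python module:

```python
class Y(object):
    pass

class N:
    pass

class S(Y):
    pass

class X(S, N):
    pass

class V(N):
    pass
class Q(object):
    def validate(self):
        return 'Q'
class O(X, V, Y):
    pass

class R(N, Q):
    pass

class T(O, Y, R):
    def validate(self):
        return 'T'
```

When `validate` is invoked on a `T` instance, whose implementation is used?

T

L[T] = T + merge(L[O], L[Y], L[R], [O Y R])
  take O:  [O X S V Y N object] + [Y object] + [R N Q object] + [O Y R]
  take X:  [X S V Y N object] + [Y object] + [R N Q object] + [Y R]
  take S:  [S V Y N object] + [Y object] + [R N Q object] + [Y R]
  take V:  [V Y N object] + [Y object] + [R N Q object] + [Y R]
  take Y:  [Y N object] + [Y object] + [R N Q object] + [Y R]
  take R:  [N object] + [object] + [R N Q object] + [R]
  take N:  [N object] + [object] + [N Q object]
  take Q:  [object] + [object] + [Q object]
  take object:  [object] + [object] + [object]
MRO: T O X S V Y R N Q object
validate is defined in: Q, T. First along the MRO is T.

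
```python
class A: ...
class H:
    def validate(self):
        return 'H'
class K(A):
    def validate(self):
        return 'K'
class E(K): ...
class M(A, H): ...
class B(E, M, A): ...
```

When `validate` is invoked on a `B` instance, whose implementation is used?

K

L[B] = B + merge(L[E], L[M], L[A], [E M A])
  take E:  [E K A object] + [M A H object] + [A object] + [E M A]
  take K:  [K A object] + [M A H object] + [A object] + [M A]
  take M:  [A object] + [M A H object] + [A object] + [M A]
  take A:  [A object] + [A H object] + [A object] + [A]
  take H:  [object] + [H object] + [object]
  take object:  [object] + [object] + [object]
MRO: B E K M A H object
validate is defined in: H, K. First along the MRO is K.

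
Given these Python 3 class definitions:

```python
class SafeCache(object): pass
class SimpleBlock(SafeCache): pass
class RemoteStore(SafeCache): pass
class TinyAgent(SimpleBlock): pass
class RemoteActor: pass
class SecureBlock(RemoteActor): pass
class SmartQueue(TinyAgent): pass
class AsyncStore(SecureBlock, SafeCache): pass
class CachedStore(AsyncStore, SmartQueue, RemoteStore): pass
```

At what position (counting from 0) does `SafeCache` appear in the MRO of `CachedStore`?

L[CachedStore] = CachedStore + merge(L[AsyncStore], L[SmartQueue], L[RemoteStore], [AsyncStore SmartQueue RemoteStore])
  take AsyncStore:  [AsyncStore SecureBlock RemoteActor SafeCache object] + [SmartQueue TinyAgent SimpleBlock SafeCache object] + [RemoteStore SafeCache object] + [AsyncStore SmartQueue RemoteStore]
  take SecureBlock:  [SecureBlock RemoteActor SafeCache object] + [SmartQueue TinyAgent SimpleBlock SafeCache object] + [RemoteStore SafeCache object] + [SmartQueue RemoteStore]
  take RemoteActor:  [RemoteActor SafeCache object] + [SmartQueue TinyAgent SimpleBlock SafeCache object] + [RemoteStore SafeCache object] + [SmartQueue RemoteStore]
  take SmartQueue:  [SafeCache object] + [SmartQueue TinyAgent SimpleBlock SafeCache object] + [RemoteStore SafeCache object] + [SmartQueue RemoteStore]
  take TinyAgent:  [SafeCache object] + [TinyAgent SimpleBlock SafeCache object] + [RemoteStore SafeCache object] + [RemoteStore]
  take SimpleBlock:  [SafeCache object] + [SimpleBlock SafeCache object] + [RemoteStore SafeCache object] + [RemoteStore]
  take RemoteStore:  [SafeCache object] + [SafeCache object] + [RemoteStore SafeCache object] + [RemoteStore]
  take SafeCache:  [SafeCache object] + [SafeCache object] + [SafeCache object]
  take object:  [object] + [object] + [object]
MRO: CachedStore AsyncStore SecureBlock RemoteActor SmartQueue TinyAgent SimpleBlock RemoteStore SafeCache object
SafeCache sits at index 8.

8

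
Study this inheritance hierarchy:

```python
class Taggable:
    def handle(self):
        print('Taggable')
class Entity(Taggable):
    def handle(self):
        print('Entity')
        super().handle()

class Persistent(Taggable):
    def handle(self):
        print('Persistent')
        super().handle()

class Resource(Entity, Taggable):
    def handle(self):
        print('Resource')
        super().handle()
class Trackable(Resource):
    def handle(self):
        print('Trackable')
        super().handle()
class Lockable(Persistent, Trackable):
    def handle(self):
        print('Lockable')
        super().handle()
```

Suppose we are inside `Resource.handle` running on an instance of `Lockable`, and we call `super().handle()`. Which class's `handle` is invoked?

Entity

L[Lockable] = Lockable + merge(L[Persistent], L[Trackable], [Persistent Trackable])
  take Persistent:  [Persistent Taggable object] + [Trackable Resource Entity Taggable object] + [Persistent Trackable]
  take Trackable:  [Taggable object] + [Trackable Resource Entity Taggable object] + [Trackable]
  take Resource:  [Taggable object] + [Resource Entity Taggable object]
  take Entity:  [Taggable object] + [Entity Taggable object]
  take Taggable:  [Taggable object] + [Taggable object]
  take object:  [object] + [object]
MRO: Lockable Persistent Trackable Resource Entity Taggable object
super() in Resource.handle on a Lockable instance goes to the class after Resource in Lockable's MRO: Entity.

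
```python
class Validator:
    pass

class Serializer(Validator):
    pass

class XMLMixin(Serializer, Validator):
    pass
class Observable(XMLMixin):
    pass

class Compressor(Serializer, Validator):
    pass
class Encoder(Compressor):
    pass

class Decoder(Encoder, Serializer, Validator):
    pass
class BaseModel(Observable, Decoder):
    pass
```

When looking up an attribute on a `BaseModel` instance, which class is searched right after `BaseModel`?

L[BaseModel] = BaseModel + merge(L[Observable], L[Decoder], [Observable Decoder])
  take Observable:  [Observable XMLMixin Serializer Validator object] + [Decoder Encoder Compressor Serializer Validator object] + [Observable Decoder]
  take XMLMixin:  [XMLMixin Serializer Validator object] + [Decoder Encoder Compressor Serializer Validator object] + [Decoder]
  take Decoder:  [Serializer Validator object] + [Decoder Encoder Compressor Serializer Validator object] + [Decoder]
  take Encoder:  [Serializer Validator object] + [Encoder Compressor Serializer Validator object]
  take Compressor:  [Serializer Validator object] + [Compressor Serializer Validator object]
  take Serializer:  [Serializer Validator object] + [Serializer Validator object]
  take Validator:  [Validator object] + [Validator object]
  take object:  [object] + [object]
MRO: BaseModel Observable XMLMixin Decoder Encoder Compressor Serializer Validator object
BaseModel is at position 0; next is Observable.

Observable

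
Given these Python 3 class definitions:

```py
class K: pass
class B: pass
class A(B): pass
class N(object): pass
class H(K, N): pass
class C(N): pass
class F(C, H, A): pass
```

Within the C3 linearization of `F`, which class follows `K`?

L[F] = F + merge(L[C], L[H], L[A], [C H A])
  take C:  [C N object] + [H K N object] + [A B object] + [C H A]
  take H:  [N object] + [H K N object] + [A B object] + [H A]
  take K:  [N object] + [K N object] + [A B object] + [A]
  take N:  [N object] + [N object] + [A B object] + [A]
  take A:  [object] + [object] + [A B object] + [A]
  take B:  [object] + [object] + [B object]
  take object:  [object] + [object] + [object]
MRO: F C H K N A B object
K is at position 3; next is N.

N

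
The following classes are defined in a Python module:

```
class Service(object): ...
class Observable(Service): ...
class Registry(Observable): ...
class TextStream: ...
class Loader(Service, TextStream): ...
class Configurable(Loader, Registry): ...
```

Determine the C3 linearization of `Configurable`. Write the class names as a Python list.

L[Configurable] = Configurable + merge(L[Loader], L[Registry], [Loader Registry])
  take Loader:  [Loader Service TextStream object] + [Registry Observable Service object] + [Loader Registry]
  take Registry:  [Service TextStream object] + [Registry Observable Service object] + [Registry]
  take Observable:  [Service TextStream object] + [Observable Service object]
  take Service:  [Service TextStream object] + [Service object]
  take TextStream:  [TextStream object] + [object]
  take object:  [object] + [object]

[Configurable, Loader, Registry, Observable, Service, TextStream, object]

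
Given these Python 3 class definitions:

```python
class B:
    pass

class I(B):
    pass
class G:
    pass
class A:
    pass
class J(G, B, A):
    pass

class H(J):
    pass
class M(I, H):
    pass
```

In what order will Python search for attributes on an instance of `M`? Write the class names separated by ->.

L[M] = M + merge(L[I], L[H], [I H])
  take I:  [I B object] + [H J G B A object] + [I H]
  take H:  [B object] + [H J G B A object] + [H]
  take J:  [B object] + [J G B A object]
  take G:  [B object] + [G B A object]
  take B:  [B object] + [B A object]
  take A:  [object] + [A object]
  take object:  [object] + [object]

M -> I -> H -> J -> G -> B -> A -> object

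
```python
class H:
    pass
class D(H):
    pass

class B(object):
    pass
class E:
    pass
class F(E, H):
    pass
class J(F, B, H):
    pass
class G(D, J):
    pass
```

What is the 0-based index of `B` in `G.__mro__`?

5

L[G] = G + merge(L[D], L[J], [D J])
  take D:  [D H object] + [J F E B H object] + [D J]
  take J:  [H object] + [J F E B H object] + [J]
  take F:  [H object] + [F E B H object]
  take E:  [H object] + [E B H object]
  take B:  [H object] + [B H object]
  take H:  [H object] + [H object]
  take object:  [object] + [object]
MRO: G D J F E B H object
B sits at index 5.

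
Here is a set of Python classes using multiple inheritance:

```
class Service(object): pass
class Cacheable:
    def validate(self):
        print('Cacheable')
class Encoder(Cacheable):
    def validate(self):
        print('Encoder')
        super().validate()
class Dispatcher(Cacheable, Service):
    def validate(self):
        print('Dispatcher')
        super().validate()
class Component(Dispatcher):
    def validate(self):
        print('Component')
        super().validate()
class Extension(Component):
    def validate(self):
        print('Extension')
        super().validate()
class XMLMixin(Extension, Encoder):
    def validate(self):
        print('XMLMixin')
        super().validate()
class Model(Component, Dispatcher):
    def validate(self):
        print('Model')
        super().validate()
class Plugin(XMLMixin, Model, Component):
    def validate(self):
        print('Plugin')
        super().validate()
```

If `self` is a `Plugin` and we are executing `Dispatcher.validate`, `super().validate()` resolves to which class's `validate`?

Encoder

L[Plugin] = Plugin + merge(L[XMLMixin], L[Model], L[Component], [XMLMixin Model Component])
  take XMLMixin:  [XMLMixin Extension Component Dispatcher Encoder Cacheable Service object] + [Model Component Dispatcher Cacheable Service object] + [Component Dispatcher Cacheable Service object] + [XMLMixin Model Component]
  take Extension:  [Extension Component Dispatcher Encoder Cacheable Service object] + [Model Component Dispatcher Cacheable Service object] + [Component Dispatcher Cacheable Service object] + [Model Component]
  take Model:  [Component Dispatcher Encoder Cacheable Service object] + [Model Component Dispatcher Cacheable Service object] + [Component Dispatcher Cacheable Service object] + [Model Component]
  take Component:  [Component Dispatcher Encoder Cacheable Service object] + [Component Dispatcher Cacheable Service object] + [Component Dispatcher Cacheable Service object] + [Component]
  take Dispatcher:  [Dispatcher Encoder Cacheable Service object] + [Dispatcher Cacheable Service object] + [Dispatcher Cacheable Service object]
  take Encoder:  [Encoder Cacheable Service object] + [Cacheable Service object] + [Cacheable Service object]
  take Cacheable:  [Cacheable Service object] + [Cacheable Service object] + [Cacheable Service object]
  take Service:  [Service object] + [Service object] + [Service object]
  take object:  [object] + [object] + [object]
MRO: Plugin XMLMixin Extension Model Component Dispatcher Encoder Cacheable Service object
super() in Dispatcher.validate on a Plugin instance goes to the class after Dispatcher in Plugin's MRO: Encoder.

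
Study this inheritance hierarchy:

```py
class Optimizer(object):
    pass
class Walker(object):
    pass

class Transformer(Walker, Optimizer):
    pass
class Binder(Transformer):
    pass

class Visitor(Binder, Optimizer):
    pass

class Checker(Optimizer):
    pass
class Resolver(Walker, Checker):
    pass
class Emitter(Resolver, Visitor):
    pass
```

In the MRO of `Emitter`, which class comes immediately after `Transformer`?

L[Emitter] = Emitter + merge(L[Resolver], L[Visitor], [Resolver Visitor])
  take Resolver:  [Resolver Walker Checker Optimizer object] + [Visitor Binder Transformer Walker Optimizer object] + [Resolver Visitor]
  take Visitor:  [Walker Checker Optimizer object] + [Visitor Binder Transformer Walker Optimizer object] + [Visitor]
  take Binder:  [Walker Checker Optimizer object] + [Binder Transformer Walker Optimizer object]
  take Transformer:  [Walker Checker Optimizer object] + [Transformer Walker Optimizer object]
  take Walker:  [Walker Checker Optimizer object] + [Walker Optimizer object]
  take Checker:  [Checker Optimizer object] + [Optimizer object]
  take Optimizer:  [Optimizer object] + [Optimizer object]
  take object:  [object] + [object]
MRO: Emitter Resolver Visitor Binder Transformer Walker Checker Optimizer object
Transformer is at position 4; next is Walker.

Walker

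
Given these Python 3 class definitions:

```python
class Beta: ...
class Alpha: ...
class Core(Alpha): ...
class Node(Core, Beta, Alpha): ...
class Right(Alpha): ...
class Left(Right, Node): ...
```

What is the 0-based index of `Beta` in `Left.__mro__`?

L[Left] = Left + merge(L[Right], L[Node], [Right Node])
  take Right:  [Right Alpha object] + [Node Core Beta Alpha object] + [Right Node]
  take Node:  [Alpha object] + [Node Core Beta Alpha object] + [Node]
  take Core:  [Alpha object] + [Core Beta Alpha object]
  take Beta:  [Alpha object] + [Beta Alpha object]
  take Alpha:  [Alpha object] + [Alpha object]
  take object:  [object] + [object]
MRO: Left Right Node Core Beta Alpha object
Beta sits at index 4.

4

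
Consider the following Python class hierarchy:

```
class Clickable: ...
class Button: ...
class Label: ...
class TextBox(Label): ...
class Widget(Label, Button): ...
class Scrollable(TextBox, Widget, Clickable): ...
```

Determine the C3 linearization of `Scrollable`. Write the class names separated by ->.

Scrollable -> TextBox -> Widget -> Label -> Button -> Clickable -> object

L[Scrollable] = Scrollable + merge(L[TextBox], L[Widget], L[Clickable], [TextBox Widget Clickable])
  take TextBox:  [TextBox Label object] + [Widget Label Button object] + [Clickable object] + [TextBox Widget Clickable]
  take Widget:  [Label object] + [Widget Label Button object] + [Clickable object] + [Widget Clickable]
  take Label:  [Label object] + [Label Button object] + [Clickable object] + [Clickable]
  take Button:  [object] + [Button object] + [Clickable object] + [Clickable]
  take Clickable:  [object] + [object] + [Clickable object] + [Clickable]
  take object:  [object] + [object] + [object]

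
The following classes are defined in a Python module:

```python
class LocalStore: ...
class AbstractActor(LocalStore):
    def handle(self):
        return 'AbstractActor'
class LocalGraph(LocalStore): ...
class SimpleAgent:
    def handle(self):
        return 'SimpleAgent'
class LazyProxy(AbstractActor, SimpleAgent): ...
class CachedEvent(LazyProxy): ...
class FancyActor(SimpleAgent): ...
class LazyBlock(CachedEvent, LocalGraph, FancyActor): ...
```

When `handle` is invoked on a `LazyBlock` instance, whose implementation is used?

AbstractActor

L[LazyBlock] = LazyBlock + merge(L[CachedEvent], L[LocalGraph], L[FancyActor], [CachedEvent LocalGraph FancyActor])
  take CachedEvent:  [CachedEvent LazyProxy AbstractActor LocalStore SimpleAgent object] + [LocalGraph LocalStore object] + [FancyActor SimpleAgent object] + [CachedEvent LocalGraph FancyActor]
  take LazyProxy:  [LazyProxy AbstractActor LocalStore SimpleAgent object] + [LocalGraph LocalStore object] + [FancyActor SimpleAgent object] + [LocalGraph FancyActor]
  take AbstractActor:  [AbstractActor LocalStore SimpleAgent object] + [LocalGraph LocalStore object] + [FancyActor SimpleAgent object] + [LocalGraph FancyActor]
  take LocalGraph:  [LocalStore SimpleAgent object] + [LocalGraph LocalStore object] + [FancyActor SimpleAgent object] + [LocalGraph FancyActor]
  take LocalStore:  [LocalStore SimpleAgent object] + [LocalStore object] + [FancyActor SimpleAgent object] + [FancyActor]
  take FancyActor:  [SimpleAgent object] + [object] + [FancyActor SimpleAgent object] + [FancyActor]
  take SimpleAgent:  [SimpleAgent object] + [object] + [SimpleAgent object]
  take object:  [object] + [object] + [object]
MRO: LazyBlock CachedEvent LazyProxy AbstractActor LocalGraph LocalStore FancyActor SimpleAgent object
handle is defined in: AbstractActor, SimpleAgent. First along the MRO is AbstractActor.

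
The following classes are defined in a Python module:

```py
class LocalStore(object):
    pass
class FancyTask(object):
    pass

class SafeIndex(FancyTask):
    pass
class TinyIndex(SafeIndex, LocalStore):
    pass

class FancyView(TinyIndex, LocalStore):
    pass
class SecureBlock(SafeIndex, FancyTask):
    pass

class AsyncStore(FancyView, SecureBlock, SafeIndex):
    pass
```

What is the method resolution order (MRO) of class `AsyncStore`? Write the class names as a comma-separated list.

AsyncStore, FancyView, TinyIndex, SecureBlock, SafeIndex, FancyTask, LocalStore, object

L[AsyncStore] = AsyncStore + merge(L[FancyView], L[SecureBlock], L[SafeIndex], [FancyView SecureBlock SafeIndex])
  take FancyView:  [FancyView TinyIndex SafeIndex FancyTask LocalStore object] + [SecureBlock SafeIndex FancyTask object] + [SafeIndex FancyTask object] + [FancyView SecureBlock SafeIndex]
  take TinyIndex:  [TinyIndex SafeIndex FancyTask LocalStore object] + [SecureBlock SafeIndex FancyTask object] + [SafeIndex FancyTask object] + [SecureBlock SafeIndex]
  take SecureBlock:  [SafeIndex FancyTask LocalStore object] + [SecureBlock SafeIndex FancyTask object] + [SafeIndex FancyTask object] + [SecureBlock SafeIndex]
  take SafeIndex:  [SafeIndex FancyTask LocalStore object] + [SafeIndex FancyTask object] + [SafeIndex FancyTask object] + [SafeIndex]
  take FancyTask:  [FancyTask LocalStore object] + [FancyTask object] + [FancyTask object]
  take LocalStore:  [LocalStore object] + [object] + [object]
  take object:  [object] + [object] + [object]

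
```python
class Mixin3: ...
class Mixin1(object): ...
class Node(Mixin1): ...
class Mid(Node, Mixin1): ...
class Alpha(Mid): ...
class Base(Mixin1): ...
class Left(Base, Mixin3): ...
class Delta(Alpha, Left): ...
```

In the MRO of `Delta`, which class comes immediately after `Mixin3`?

L[Delta] = Delta + merge(L[Alpha], L[Left], [Alpha Left])
  take Alpha:  [Alpha Mid Node Mixin1 object] + [Left Base Mixin1 Mixin3 object] + [Alpha Left]
  take Mid:  [Mid Node Mixin1 object] + [Left Base Mixin1 Mixin3 object] + [Left]
  take Node:  [Node Mixin1 object] + [Left Base Mixin1 Mixin3 object] + [Left]
  take Left:  [Mixin1 object] + [Left Base Mixin1 Mixin3 object] + [Left]
  take Base:  [Mixin1 object] + [Base Mixin1 Mixin3 object]
  take Mixin1:  [Mixin1 object] + [Mixin1 Mixin3 object]
  take Mixin3:  [object] + [Mixin3 object]
  take object:  [object] + [object]
MRO: Delta Alpha Mid Node Left Base Mixin1 Mixin3 object
Mixin3 is at position 7; next is object.

object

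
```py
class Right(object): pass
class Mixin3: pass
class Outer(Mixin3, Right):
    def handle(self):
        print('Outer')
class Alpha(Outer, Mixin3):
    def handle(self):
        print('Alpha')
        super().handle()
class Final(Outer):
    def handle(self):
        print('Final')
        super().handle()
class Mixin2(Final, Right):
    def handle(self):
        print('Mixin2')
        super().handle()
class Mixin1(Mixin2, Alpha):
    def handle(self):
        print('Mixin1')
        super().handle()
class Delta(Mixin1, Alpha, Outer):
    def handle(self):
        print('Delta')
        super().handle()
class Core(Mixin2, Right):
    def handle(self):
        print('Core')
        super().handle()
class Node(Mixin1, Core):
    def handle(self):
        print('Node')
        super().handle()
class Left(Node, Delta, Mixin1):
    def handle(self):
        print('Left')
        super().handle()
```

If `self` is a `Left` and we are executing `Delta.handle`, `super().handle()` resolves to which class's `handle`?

L[Left] = Left + merge(L[Node], L[Delta], L[Mixin1], [Node Delta Mixin1])
  take Node:  [Node Mixin1 Core Mixin2 Final Alpha Outer Mixin3 Right object] + [Delta Mixin1 Mixin2 Final Alpha Outer Mixin3 Right object] + [Mixin1 Mixin2 Final Alpha Outer Mixin3 Right object] + [Node Delta Mixin1]
  take Delta:  [Mixin1 Core Mixin2 Final Alpha Outer Mixin3 Right object] + [Delta Mixin1 Mixin2 Final Alpha Outer Mixin3 Right object] + [Mixin1 Mixin2 Final Alpha Outer Mixin3 Right object] + [Delta Mixin1]
  take Mixin1:  [Mixin1 Core Mixin2 Final Alpha Outer Mixin3 Right object] + [Mixin1 Mixin2 Final Alpha Outer Mixin3 Right object] + [Mixin1 Mixin2 Final Alpha Outer Mixin3 Right object] + [Mixin1]
  take Core:  [Core Mixin2 Final Alpha Outer Mixin3 Right object] + [Mixin2 Final Alpha Outer Mixin3 Right object] + [Mixin2 Final Alpha Outer Mixin3 Right object]
  take Mixin2:  [Mixin2 Final Alpha Outer Mixin3 Right object] + [Mixin2 Final Alpha Outer Mixin3 Right object] + [Mixin2 Final Alpha Outer Mixin3 Right object]
  take Final:  [Final Alpha Outer Mixin3 Right object] + [Final Alpha Outer Mixin3 Right object] + [Final Alpha Outer Mixin3 Right object]
  take Alpha:  [Alpha Outer Mixin3 Right object] + [Alpha Outer Mixin3 Right object] + [Alpha Outer Mixin3 Right object]
  take Outer:  [Outer Mixin3 Right object] + [Outer Mixin3 Right object] + [Outer Mixin3 Right object]
  take Mixin3:  [Mixin3 Right object] + [Mixin3 Right object] + [Mixin3 Right object]
  take Right:  [Right object] + [Right object] + [Right object]
  take object:  [object] + [object] + [object]
MRO: Left Node Delta Mixin1 Core Mixin2 Final Alpha Outer Mixin3 Right object
super() in Delta.handle on a Left instance goes to the class after Delta in Left's MRO: Mixin1.

Mixin1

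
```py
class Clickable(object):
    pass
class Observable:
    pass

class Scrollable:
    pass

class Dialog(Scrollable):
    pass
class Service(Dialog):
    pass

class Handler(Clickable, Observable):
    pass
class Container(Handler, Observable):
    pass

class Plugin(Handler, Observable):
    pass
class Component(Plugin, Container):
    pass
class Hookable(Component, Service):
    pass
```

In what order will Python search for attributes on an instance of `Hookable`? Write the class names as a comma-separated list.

L[Hookable] = Hookable + merge(L[Component], L[Service], [Component Service])
  take Component:  [Component Plugin Container Handler Clickable Observable object] + [Service Dialog Scrollable object] + [Component Service]
  take Plugin:  [Plugin Container Handler Clickable Observable object] + [Service Dialog Scrollable object] + [Service]
  take Container:  [Container Handler Clickable Observable object] + [Service Dialog Scrollable object] + [Service]
  take Handler:  [Handler Clickable Observable object] + [Service Dialog Scrollable object] + [Service]
  take Clickable:  [Clickable Observable object] + [Service Dialog Scrollable object] + [Service]
  take Observable:  [Observable object] + [Service Dialog Scrollable object] + [Service]
  take Service:  [object] + [Service Dialog Scrollable object] + [Service]
  take Dialog:  [object] + [Dialog Scrollable object]
  take Scrollable:  [object] + [Scrollable object]
  take object:  [object] + [object]

Hookable, Component, Plugin, Container, Handler, Clickable, Observable, Service, Dialog, Scrollable, object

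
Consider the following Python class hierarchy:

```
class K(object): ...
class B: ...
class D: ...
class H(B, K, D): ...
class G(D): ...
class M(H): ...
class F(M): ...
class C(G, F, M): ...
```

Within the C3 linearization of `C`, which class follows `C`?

G

L[C] = C + merge(L[G], L[F], L[M], [G F M])
  take G:  [G D object] + [F M H B K D object] + [M H B K D object] + [G F M]
  take F:  [D object] + [F M H B K D object] + [M H B K D object] + [F M]
  take M:  [D object] + [M H B K D object] + [M H B K D object] + [M]
  take H:  [D object] + [H B K D object] + [H B K D object]
  take B:  [D object] + [B K D object] + [B K D object]
  take K:  [D object] + [K D object] + [K D object]
  take D:  [D object] + [D object] + [D object]
  take object:  [object] + [object] + [object]
MRO: C G F M H B K D object
C is at position 0; next is G.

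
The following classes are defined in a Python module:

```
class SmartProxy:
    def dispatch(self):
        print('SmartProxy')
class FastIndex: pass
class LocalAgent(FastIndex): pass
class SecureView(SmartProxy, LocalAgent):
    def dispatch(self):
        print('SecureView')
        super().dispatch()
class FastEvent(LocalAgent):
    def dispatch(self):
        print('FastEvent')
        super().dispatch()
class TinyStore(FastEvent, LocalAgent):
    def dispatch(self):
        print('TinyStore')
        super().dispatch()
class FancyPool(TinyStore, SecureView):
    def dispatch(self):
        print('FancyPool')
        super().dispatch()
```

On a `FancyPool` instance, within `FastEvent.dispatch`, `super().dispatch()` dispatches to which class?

SecureView

L[FancyPool] = FancyPool + merge(L[TinyStore], L[SecureView], [TinyStore SecureView])
  take TinyStore:  [TinyStore FastEvent LocalAgent FastIndex object] + [SecureView SmartProxy LocalAgent FastIndex object] + [TinyStore SecureView]
  take FastEvent:  [FastEvent LocalAgent FastIndex object] + [SecureView SmartProxy LocalAgent FastIndex object] + [SecureView]
  take SecureView:  [LocalAgent FastIndex object] + [SecureView SmartProxy LocalAgent FastIndex object] + [SecureView]
  take SmartProxy:  [LocalAgent FastIndex object] + [SmartProxy LocalAgent FastIndex object]
  take LocalAgent:  [LocalAgent FastIndex object] + [LocalAgent FastIndex object]
  take FastIndex:  [FastIndex object] + [FastIndex object]
  take object:  [object] + [object]
MRO: FancyPool TinyStore FastEvent SecureView SmartProxy LocalAgent FastIndex object
super() in FastEvent.dispatch on a FancyPool instance goes to the class after FastEvent in FancyPool's MRO: SecureView.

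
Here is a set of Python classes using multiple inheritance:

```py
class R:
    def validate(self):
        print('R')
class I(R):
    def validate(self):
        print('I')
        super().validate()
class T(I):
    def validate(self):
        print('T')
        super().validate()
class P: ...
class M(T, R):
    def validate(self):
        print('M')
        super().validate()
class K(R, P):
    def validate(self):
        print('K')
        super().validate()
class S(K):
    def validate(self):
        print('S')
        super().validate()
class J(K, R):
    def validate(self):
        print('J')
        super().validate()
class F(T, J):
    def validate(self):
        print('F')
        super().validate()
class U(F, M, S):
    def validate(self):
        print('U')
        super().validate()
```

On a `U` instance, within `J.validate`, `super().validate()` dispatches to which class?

S

L[U] = U + merge(L[F], L[M], L[S], [F M S])
  take F:  [F T I J K R P object] + [M T I R object] + [S K R P object] + [F M S]
  take M:  [T I J K R P object] + [M T I R object] + [S K R P object] + [M S]
  take T:  [T I J K R P object] + [T I R object] + [S K R P object] + [S]
  take I:  [I J K R P object] + [I R object] + [S K R P object] + [S]
  take J:  [J K R P object] + [R object] + [S K R P object] + [S]
  take S:  [K R P object] + [R object] + [S K R P object] + [S]
  take K:  [K R P object] + [R object] + [K R P object]
  take R:  [R P object] + [R object] + [R P object]
  take P:  [P object] + [object] + [P object]
  take object:  [object] + [object] + [object]
MRO: U F M T I J S K R P object
super() in J.validate on a U instance goes to the class after J in U's MRO: S.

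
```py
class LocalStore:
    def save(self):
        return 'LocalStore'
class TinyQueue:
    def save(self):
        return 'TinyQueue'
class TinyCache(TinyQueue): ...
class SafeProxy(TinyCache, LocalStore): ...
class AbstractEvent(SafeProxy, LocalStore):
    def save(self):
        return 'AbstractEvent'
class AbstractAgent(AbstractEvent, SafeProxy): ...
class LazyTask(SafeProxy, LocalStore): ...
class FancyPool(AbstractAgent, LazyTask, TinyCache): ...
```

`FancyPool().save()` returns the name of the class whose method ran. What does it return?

L[FancyPool] = FancyPool + merge(L[AbstractAgent], L[LazyTask], L[TinyCache], [AbstractAgent LazyTask TinyCache])
  take AbstractAgent:  [AbstractAgent AbstractEvent SafeProxy TinyCache TinyQueue LocalStore object] + [LazyTask SafeProxy TinyCache TinyQueue LocalStore object] + [TinyCache TinyQueue object] + [AbstractAgent LazyTask TinyCache]
  take AbstractEvent:  [AbstractEvent SafeProxy TinyCache TinyQueue LocalStore object] + [LazyTask SafeProxy TinyCache TinyQueue LocalStore object] + [TinyCache TinyQueue object] + [LazyTask TinyCache]
  take LazyTask:  [SafeProxy TinyCache TinyQueue LocalStore object] + [LazyTask SafeProxy TinyCache TinyQueue LocalStore object] + [TinyCache TinyQueue object] + [LazyTask TinyCache]
  take SafeProxy:  [SafeProxy TinyCache TinyQueue LocalStore object] + [SafeProxy TinyCache TinyQueue LocalStore object] + [TinyCache TinyQueue object] + [TinyCache]
  take TinyCache:  [TinyCache TinyQueue LocalStore object] + [TinyCache TinyQueue LocalStore object] + [TinyCache TinyQueue object] + [TinyCache]
  take TinyQueue:  [TinyQueue LocalStore object] + [TinyQueue LocalStore object] + [TinyQueue object]
  take LocalStore:  [LocalStore object] + [LocalStore object] + [object]
  take object:  [object] + [object] + [object]
MRO: FancyPool AbstractAgent AbstractEvent LazyTask SafeProxy TinyCache TinyQueue LocalStore object
save is defined in: AbstractEvent, LocalStore, TinyQueue. First along the MRO is AbstractEvent.

AbstractEvent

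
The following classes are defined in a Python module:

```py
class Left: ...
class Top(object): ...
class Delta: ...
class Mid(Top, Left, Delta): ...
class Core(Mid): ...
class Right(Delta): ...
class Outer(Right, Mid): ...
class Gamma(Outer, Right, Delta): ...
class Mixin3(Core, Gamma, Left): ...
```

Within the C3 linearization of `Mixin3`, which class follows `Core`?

Gamma

L[Mixin3] = Mixin3 + merge(L[Core], L[Gamma], L[Left], [Core Gamma Left])
  take Core:  [Core Mid Top Left Delta object] + [Gamma Outer Right Mid Top Left Delta object] + [Left object] + [Core Gamma Left]
  take Gamma:  [Mid Top Left Delta object] + [Gamma Outer Right Mid Top Left Delta object] + [Left object] + [Gamma Left]
  take Outer:  [Mid Top Left Delta object] + [Outer Right Mid Top Left Delta object] + [Left object] + [Left]
  take Right:  [Mid Top Left Delta object] + [Right Mid Top Left Delta object] + [Left object] + [Left]
  take Mid:  [Mid Top Left Delta object] + [Mid Top Left Delta object] + [Left object] + [Left]
  take Top:  [Top Left Delta object] + [Top Left Delta object] + [Left object] + [Left]
  take Left:  [Left Delta object] + [Left Delta object] + [Left object] + [Left]
  take Delta:  [Delta object] + [Delta object] + [object]
  take object:  [object] + [object] + [object]
MRO: Mixin3 Core Gamma Outer Right Mid Top Left Delta object
Core is at position 1; next is Gamma.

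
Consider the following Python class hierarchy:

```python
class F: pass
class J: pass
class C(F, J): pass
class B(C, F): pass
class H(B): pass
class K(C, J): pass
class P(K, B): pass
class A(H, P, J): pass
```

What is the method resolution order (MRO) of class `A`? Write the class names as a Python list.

L[A] = A + merge(L[H], L[P], L[J], [H P J])
  take H:  [H B C F J object] + [P K B C F J object] + [J object] + [H P J]
  take P:  [B C F J object] + [P K B C F J object] + [J object] + [P J]
  take K:  [B C F J object] + [K B C F J object] + [J object] + [J]
  take B:  [B C F J object] + [B C F J object] + [J object] + [J]
  take C:  [C F J object] + [C F J object] + [J object] + [J]
  take F:  [F J object] + [F J object] + [J object] + [J]
  take J:  [J object] + [J object] + [J object] + [J]
  take object:  [object] + [object] + [object]

[A, H, P, K, B, C, F, J, object]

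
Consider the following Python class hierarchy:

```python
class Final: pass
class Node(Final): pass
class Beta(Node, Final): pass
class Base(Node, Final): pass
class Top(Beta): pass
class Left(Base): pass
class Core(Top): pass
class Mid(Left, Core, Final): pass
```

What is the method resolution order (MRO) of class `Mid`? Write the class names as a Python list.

L[Mid] = Mid + merge(L[Left], L[Core], L[Final], [Left Core Final])
  take Left:  [Left Base Node Final object] + [Core Top Beta Node Final object] + [Final object] + [Left Core Final]
  take Base:  [Base Node Final object] + [Core Top Beta Node Final object] + [Final object] + [Core Final]
  take Core:  [Node Final object] + [Core Top Beta Node Final object] + [Final object] + [Core Final]
  take Top:  [Node Final object] + [Top Beta Node Final object] + [Final object] + [Final]
  take Beta:  [Node Final object] + [Beta Node Final object] + [Final object] + [Final]
  take Node:  [Node Final object] + [Node Final object] + [Final object] + [Final]
  take Final:  [Final object] + [Final object] + [Final object] + [Final]
  take object:  [object] + [object] + [object]

[Mid, Left, Base, Core, Top, Beta, Node, Final, object]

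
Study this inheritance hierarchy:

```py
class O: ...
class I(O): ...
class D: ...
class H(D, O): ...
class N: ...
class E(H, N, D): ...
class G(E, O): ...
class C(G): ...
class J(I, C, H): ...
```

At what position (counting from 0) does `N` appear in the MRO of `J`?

6

L[J] = J + merge(L[I], L[C], L[H], [I C H])
  take I:  [I O object] + [C G E H N D O object] + [H D O object] + [I C H]
  take C:  [O object] + [C G E H N D O object] + [H D O object] + [C H]
  take G:  [O object] + [G E H N D O object] + [H D O object] + [H]
  take E:  [O object] + [E H N D O object] + [H D O object] + [H]
  take H:  [O object] + [H N D O object] + [H D O object] + [H]
  take N:  [O object] + [N D O object] + [D O object]
  take D:  [O object] + [D O object] + [D O object]
  take O:  [O object] + [O object] + [O object]
  take object:  [object] + [object] + [object]
MRO: J I C G E H N D O object
N sits at index 6.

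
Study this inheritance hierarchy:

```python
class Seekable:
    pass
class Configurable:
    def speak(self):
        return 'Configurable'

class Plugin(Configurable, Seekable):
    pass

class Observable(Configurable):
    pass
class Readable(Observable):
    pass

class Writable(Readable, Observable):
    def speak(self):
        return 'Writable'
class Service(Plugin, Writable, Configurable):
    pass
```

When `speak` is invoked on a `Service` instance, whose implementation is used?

L[Service] = Service + merge(L[Plugin], L[Writable], L[Configurable], [Plugin Writable Configurable])
  take Plugin:  [Plugin Configurable Seekable object] + [Writable Readable Observable Configurable object] + [Configurable object] + [Plugin Writable Configurable]
  take Writable:  [Configurable Seekable object] + [Writable Readable Observable Configurable object] + [Configurable object] + [Writable Configurable]
  take Readable:  [Configurable Seekable object] + [Readable Observable Configurable object] + [Configurable object] + [Configurable]
  take Observable:  [Configurable Seekable object] + [Observable Configurable object] + [Configurable object] + [Configurable]
  take Configurable:  [Configurable Seekable object] + [Configurable object] + [Configurable object] + [Configurable]
  take Seekable:  [Seekable object] + [object] + [object]
  take object:  [object] + [object] + [object]
MRO: Service Plugin Writable Readable Observable Configurable Seekable object
speak is defined in: Configurable, Writable. First along the MRO is Writable.

Writable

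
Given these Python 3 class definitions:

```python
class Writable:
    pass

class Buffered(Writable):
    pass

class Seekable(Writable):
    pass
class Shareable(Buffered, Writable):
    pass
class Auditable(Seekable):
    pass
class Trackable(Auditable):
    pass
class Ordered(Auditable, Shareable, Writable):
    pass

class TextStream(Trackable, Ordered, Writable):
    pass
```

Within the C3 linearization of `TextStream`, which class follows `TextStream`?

L[TextStream] = TextStream + merge(L[Trackable], L[Ordered], L[Writable], [Trackable Ordered Writable])
  take Trackable:  [Trackable Auditable Seekable Writable object] + [Ordered Auditable Seekable Shareable Buffered Writable object] + [Writable object] + [Trackable Ordered Writable]
  take Ordered:  [Auditable Seekable Writable object] + [Ordered Auditable Seekable Shareable Buffered Writable object] + [Writable object] + [Ordered Writable]
  take Auditable:  [Auditable Seekable Writable object] + [Auditable Seekable Shareable Buffered Writable object] + [Writable object] + [Writable]
  take Seekable:  [Seekable Writable object] + [Seekable Shareable Buffered Writable object] + [Writable object] + [Writable]
  take Shareable:  [Writable object] + [Shareable Buffered Writable object] + [Writable object] + [Writable]
  take Buffered:  [Writable object] + [Buffered Writable object] + [Writable object] + [Writable]
  take Writable:  [Writable object] + [Writable object] + [Writable object] + [Writable]
  take object:  [object] + [object] + [object]
MRO: TextStream Trackable Ordered Auditable Seekable Shareable Buffered Writable object
TextStream is at position 0; next is Trackable.

Trackable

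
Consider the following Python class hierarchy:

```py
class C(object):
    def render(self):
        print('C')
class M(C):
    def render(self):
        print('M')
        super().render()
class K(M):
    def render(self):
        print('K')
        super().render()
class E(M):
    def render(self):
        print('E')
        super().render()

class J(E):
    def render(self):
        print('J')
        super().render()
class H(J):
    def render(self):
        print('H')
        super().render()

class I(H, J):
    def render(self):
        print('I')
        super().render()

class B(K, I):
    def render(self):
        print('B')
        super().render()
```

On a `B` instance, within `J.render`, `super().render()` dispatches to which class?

E

L[B] = B + merge(L[K], L[I], [K I])
  take K:  [K M C object] + [I H J E M C object] + [K I]
  take I:  [M C object] + [I H J E M C object] + [I]
  take H:  [M C object] + [H J E M C object]
  take J:  [M C object] + [J E M C object]
  take E:  [M C object] + [E M C object]
  take M:  [M C object] + [M C object]
  take C:  [C object] + [C object]
  take object:  [object] + [object]
MRO: B K I H J E M C object
super() in J.render on a B instance goes to the class after J in B's MRO: E.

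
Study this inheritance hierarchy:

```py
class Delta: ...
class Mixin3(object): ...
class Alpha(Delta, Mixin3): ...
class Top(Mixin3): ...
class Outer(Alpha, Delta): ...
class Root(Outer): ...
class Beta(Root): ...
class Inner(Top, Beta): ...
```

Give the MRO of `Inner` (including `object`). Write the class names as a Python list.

L[Inner] = Inner + merge(L[Top], L[Beta], [Top Beta])
  take Top:  [Top Mixin3 object] + [Beta Root Outer Alpha Delta Mixin3 object] + [Top Beta]
  take Beta:  [Mixin3 object] + [Beta Root Outer Alpha Delta Mixin3 object] + [Beta]
  take Root:  [Mixin3 object] + [Root Outer Alpha Delta Mixin3 object]
  take Outer:  [Mixin3 object] + [Outer Alpha Delta Mixin3 object]
  take Alpha:  [Mixin3 object] + [Alpha Delta Mixin3 object]
  take Delta:  [Mixin3 object] + [Delta Mixin3 object]
  take Mixin3:  [Mixin3 object] + [Mixin3 object]
  take object:  [object] + [object]

[Inner, Top, Beta, Root, Outer, Alpha, Delta, Mixin3, object]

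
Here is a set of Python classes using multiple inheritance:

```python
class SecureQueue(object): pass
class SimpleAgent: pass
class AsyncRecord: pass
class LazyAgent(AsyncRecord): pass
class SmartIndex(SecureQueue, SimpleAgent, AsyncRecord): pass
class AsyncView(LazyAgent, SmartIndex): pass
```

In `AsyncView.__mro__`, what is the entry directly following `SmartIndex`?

L[AsyncView] = AsyncView + merge(L[LazyAgent], L[SmartIndex], [LazyAgent SmartIndex])
  take LazyAgent:  [LazyAgent AsyncRecord object] + [SmartIndex SecureQueue SimpleAgent AsyncRecord object] + [LazyAgent SmartIndex]
  take SmartIndex:  [AsyncRecord object] + [SmartIndex SecureQueue SimpleAgent AsyncRecord object] + [SmartIndex]
  take SecureQueue:  [AsyncRecord object] + [SecureQueue SimpleAgent AsyncRecord object]
  take SimpleAgent:  [AsyncRecord object] + [SimpleAgent AsyncRecord object]
  take AsyncRecord:  [AsyncRecord object] + [AsyncRecord object]
  take object:  [object] + [object]
MRO: AsyncView LazyAgent SmartIndex SecureQueue SimpleAgent AsyncRecord object
SmartIndex is at position 2; next is SecureQueue.

SecureQueue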